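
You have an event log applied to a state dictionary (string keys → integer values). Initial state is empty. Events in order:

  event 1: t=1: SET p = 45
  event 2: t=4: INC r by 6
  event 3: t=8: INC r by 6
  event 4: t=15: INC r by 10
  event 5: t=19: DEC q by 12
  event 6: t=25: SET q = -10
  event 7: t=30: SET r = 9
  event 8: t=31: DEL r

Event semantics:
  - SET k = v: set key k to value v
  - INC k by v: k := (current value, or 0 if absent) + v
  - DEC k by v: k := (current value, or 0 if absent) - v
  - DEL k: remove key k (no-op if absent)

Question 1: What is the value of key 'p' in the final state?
Answer: 45

Derivation:
Track key 'p' through all 8 events:
  event 1 (t=1: SET p = 45): p (absent) -> 45
  event 2 (t=4: INC r by 6): p unchanged
  event 3 (t=8: INC r by 6): p unchanged
  event 4 (t=15: INC r by 10): p unchanged
  event 5 (t=19: DEC q by 12): p unchanged
  event 6 (t=25: SET q = -10): p unchanged
  event 7 (t=30: SET r = 9): p unchanged
  event 8 (t=31: DEL r): p unchanged
Final: p = 45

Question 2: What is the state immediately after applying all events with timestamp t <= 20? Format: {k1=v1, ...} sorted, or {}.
Apply events with t <= 20 (5 events):
  after event 1 (t=1: SET p = 45): {p=45}
  after event 2 (t=4: INC r by 6): {p=45, r=6}
  after event 3 (t=8: INC r by 6): {p=45, r=12}
  after event 4 (t=15: INC r by 10): {p=45, r=22}
  after event 5 (t=19: DEC q by 12): {p=45, q=-12, r=22}

Answer: {p=45, q=-12, r=22}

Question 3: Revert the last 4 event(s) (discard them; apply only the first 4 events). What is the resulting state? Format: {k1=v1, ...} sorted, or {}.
Answer: {p=45, r=22}

Derivation:
Keep first 4 events (discard last 4):
  after event 1 (t=1: SET p = 45): {p=45}
  after event 2 (t=4: INC r by 6): {p=45, r=6}
  after event 3 (t=8: INC r by 6): {p=45, r=12}
  after event 4 (t=15: INC r by 10): {p=45, r=22}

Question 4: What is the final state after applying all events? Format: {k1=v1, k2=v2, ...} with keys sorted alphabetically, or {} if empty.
Answer: {p=45, q=-10}

Derivation:
  after event 1 (t=1: SET p = 45): {p=45}
  after event 2 (t=4: INC r by 6): {p=45, r=6}
  after event 3 (t=8: INC r by 6): {p=45, r=12}
  after event 4 (t=15: INC r by 10): {p=45, r=22}
  after event 5 (t=19: DEC q by 12): {p=45, q=-12, r=22}
  after event 6 (t=25: SET q = -10): {p=45, q=-10, r=22}
  after event 7 (t=30: SET r = 9): {p=45, q=-10, r=9}
  after event 8 (t=31: DEL r): {p=45, q=-10}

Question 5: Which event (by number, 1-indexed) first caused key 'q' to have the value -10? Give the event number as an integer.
Answer: 6

Derivation:
Looking for first event where q becomes -10:
  event 5: q = -12
  event 6: q -12 -> -10  <-- first match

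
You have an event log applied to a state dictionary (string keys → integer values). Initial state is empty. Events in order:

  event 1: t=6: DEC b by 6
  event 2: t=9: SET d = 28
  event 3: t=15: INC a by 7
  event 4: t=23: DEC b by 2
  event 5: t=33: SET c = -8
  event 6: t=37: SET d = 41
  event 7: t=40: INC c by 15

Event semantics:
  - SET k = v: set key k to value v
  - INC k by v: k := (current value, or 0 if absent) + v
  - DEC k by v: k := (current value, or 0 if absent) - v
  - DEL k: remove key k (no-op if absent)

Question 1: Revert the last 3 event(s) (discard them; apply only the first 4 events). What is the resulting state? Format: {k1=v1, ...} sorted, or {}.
Keep first 4 events (discard last 3):
  after event 1 (t=6: DEC b by 6): {b=-6}
  after event 2 (t=9: SET d = 28): {b=-6, d=28}
  after event 3 (t=15: INC a by 7): {a=7, b=-6, d=28}
  after event 4 (t=23: DEC b by 2): {a=7, b=-8, d=28}

Answer: {a=7, b=-8, d=28}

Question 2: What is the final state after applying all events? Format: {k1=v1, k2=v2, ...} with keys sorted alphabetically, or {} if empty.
  after event 1 (t=6: DEC b by 6): {b=-6}
  after event 2 (t=9: SET d = 28): {b=-6, d=28}
  after event 3 (t=15: INC a by 7): {a=7, b=-6, d=28}
  after event 4 (t=23: DEC b by 2): {a=7, b=-8, d=28}
  after event 5 (t=33: SET c = -8): {a=7, b=-8, c=-8, d=28}
  after event 6 (t=37: SET d = 41): {a=7, b=-8, c=-8, d=41}
  after event 7 (t=40: INC c by 15): {a=7, b=-8, c=7, d=41}

Answer: {a=7, b=-8, c=7, d=41}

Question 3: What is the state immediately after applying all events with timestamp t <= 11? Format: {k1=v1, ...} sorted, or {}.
Apply events with t <= 11 (2 events):
  after event 1 (t=6: DEC b by 6): {b=-6}
  after event 2 (t=9: SET d = 28): {b=-6, d=28}

Answer: {b=-6, d=28}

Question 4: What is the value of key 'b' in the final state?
Track key 'b' through all 7 events:
  event 1 (t=6: DEC b by 6): b (absent) -> -6
  event 2 (t=9: SET d = 28): b unchanged
  event 3 (t=15: INC a by 7): b unchanged
  event 4 (t=23: DEC b by 2): b -6 -> -8
  event 5 (t=33: SET c = -8): b unchanged
  event 6 (t=37: SET d = 41): b unchanged
  event 7 (t=40: INC c by 15): b unchanged
Final: b = -8

Answer: -8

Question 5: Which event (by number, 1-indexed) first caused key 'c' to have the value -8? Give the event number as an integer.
Looking for first event where c becomes -8:
  event 5: c (absent) -> -8  <-- first match

Answer: 5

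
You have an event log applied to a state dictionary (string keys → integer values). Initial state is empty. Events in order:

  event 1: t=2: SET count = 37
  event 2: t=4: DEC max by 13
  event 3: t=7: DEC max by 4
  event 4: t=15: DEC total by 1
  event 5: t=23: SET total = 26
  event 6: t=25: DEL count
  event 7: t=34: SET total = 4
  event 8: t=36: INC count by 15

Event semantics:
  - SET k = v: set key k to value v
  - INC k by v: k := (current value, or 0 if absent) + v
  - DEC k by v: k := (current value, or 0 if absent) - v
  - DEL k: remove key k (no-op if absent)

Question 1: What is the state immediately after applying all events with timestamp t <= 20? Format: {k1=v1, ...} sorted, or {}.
Answer: {count=37, max=-17, total=-1}

Derivation:
Apply events with t <= 20 (4 events):
  after event 1 (t=2: SET count = 37): {count=37}
  after event 2 (t=4: DEC max by 13): {count=37, max=-13}
  after event 3 (t=7: DEC max by 4): {count=37, max=-17}
  after event 4 (t=15: DEC total by 1): {count=37, max=-17, total=-1}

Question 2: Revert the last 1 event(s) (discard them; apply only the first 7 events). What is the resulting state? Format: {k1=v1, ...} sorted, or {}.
Keep first 7 events (discard last 1):
  after event 1 (t=2: SET count = 37): {count=37}
  after event 2 (t=4: DEC max by 13): {count=37, max=-13}
  after event 3 (t=7: DEC max by 4): {count=37, max=-17}
  after event 4 (t=15: DEC total by 1): {count=37, max=-17, total=-1}
  after event 5 (t=23: SET total = 26): {count=37, max=-17, total=26}
  after event 6 (t=25: DEL count): {max=-17, total=26}
  after event 7 (t=34: SET total = 4): {max=-17, total=4}

Answer: {max=-17, total=4}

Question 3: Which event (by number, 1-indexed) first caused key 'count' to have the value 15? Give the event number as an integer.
Answer: 8

Derivation:
Looking for first event where count becomes 15:
  event 1: count = 37
  event 2: count = 37
  event 3: count = 37
  event 4: count = 37
  event 5: count = 37
  event 6: count = (absent)
  event 8: count (absent) -> 15  <-- first match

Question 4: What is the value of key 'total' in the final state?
Track key 'total' through all 8 events:
  event 1 (t=2: SET count = 37): total unchanged
  event 2 (t=4: DEC max by 13): total unchanged
  event 3 (t=7: DEC max by 4): total unchanged
  event 4 (t=15: DEC total by 1): total (absent) -> -1
  event 5 (t=23: SET total = 26): total -1 -> 26
  event 6 (t=25: DEL count): total unchanged
  event 7 (t=34: SET total = 4): total 26 -> 4
  event 8 (t=36: INC count by 15): total unchanged
Final: total = 4

Answer: 4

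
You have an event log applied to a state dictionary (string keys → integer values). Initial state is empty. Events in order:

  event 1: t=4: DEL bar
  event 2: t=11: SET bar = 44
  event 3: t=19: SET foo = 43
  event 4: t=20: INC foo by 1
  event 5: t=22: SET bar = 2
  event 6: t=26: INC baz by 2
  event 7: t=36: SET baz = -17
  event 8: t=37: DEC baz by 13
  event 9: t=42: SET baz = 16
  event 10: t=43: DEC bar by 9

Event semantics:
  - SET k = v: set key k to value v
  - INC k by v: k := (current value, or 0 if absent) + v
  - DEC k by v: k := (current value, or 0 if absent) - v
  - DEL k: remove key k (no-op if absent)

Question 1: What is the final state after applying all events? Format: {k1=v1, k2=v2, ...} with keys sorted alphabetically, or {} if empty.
Answer: {bar=-7, baz=16, foo=44}

Derivation:
  after event 1 (t=4: DEL bar): {}
  after event 2 (t=11: SET bar = 44): {bar=44}
  after event 3 (t=19: SET foo = 43): {bar=44, foo=43}
  after event 4 (t=20: INC foo by 1): {bar=44, foo=44}
  after event 5 (t=22: SET bar = 2): {bar=2, foo=44}
  after event 6 (t=26: INC baz by 2): {bar=2, baz=2, foo=44}
  after event 7 (t=36: SET baz = -17): {bar=2, baz=-17, foo=44}
  after event 8 (t=37: DEC baz by 13): {bar=2, baz=-30, foo=44}
  after event 9 (t=42: SET baz = 16): {bar=2, baz=16, foo=44}
  after event 10 (t=43: DEC bar by 9): {bar=-7, baz=16, foo=44}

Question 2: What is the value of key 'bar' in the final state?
Track key 'bar' through all 10 events:
  event 1 (t=4: DEL bar): bar (absent) -> (absent)
  event 2 (t=11: SET bar = 44): bar (absent) -> 44
  event 3 (t=19: SET foo = 43): bar unchanged
  event 4 (t=20: INC foo by 1): bar unchanged
  event 5 (t=22: SET bar = 2): bar 44 -> 2
  event 6 (t=26: INC baz by 2): bar unchanged
  event 7 (t=36: SET baz = -17): bar unchanged
  event 8 (t=37: DEC baz by 13): bar unchanged
  event 9 (t=42: SET baz = 16): bar unchanged
  event 10 (t=43: DEC bar by 9): bar 2 -> -7
Final: bar = -7

Answer: -7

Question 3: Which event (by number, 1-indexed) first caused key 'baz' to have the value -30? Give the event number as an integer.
Looking for first event where baz becomes -30:
  event 6: baz = 2
  event 7: baz = -17
  event 8: baz -17 -> -30  <-- first match

Answer: 8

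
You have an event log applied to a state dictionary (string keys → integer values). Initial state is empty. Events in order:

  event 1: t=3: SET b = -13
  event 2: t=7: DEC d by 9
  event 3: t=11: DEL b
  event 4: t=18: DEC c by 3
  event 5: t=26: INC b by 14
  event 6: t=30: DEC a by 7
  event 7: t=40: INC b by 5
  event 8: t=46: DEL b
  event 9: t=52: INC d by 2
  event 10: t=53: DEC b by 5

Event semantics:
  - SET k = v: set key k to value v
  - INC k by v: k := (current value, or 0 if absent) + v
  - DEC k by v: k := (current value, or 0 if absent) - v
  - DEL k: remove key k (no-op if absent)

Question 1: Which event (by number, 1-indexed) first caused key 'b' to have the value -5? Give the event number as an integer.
Looking for first event where b becomes -5:
  event 1: b = -13
  event 2: b = -13
  event 3: b = (absent)
  event 5: b = 14
  event 6: b = 14
  event 7: b = 19
  event 8: b = (absent)
  event 10: b (absent) -> -5  <-- first match

Answer: 10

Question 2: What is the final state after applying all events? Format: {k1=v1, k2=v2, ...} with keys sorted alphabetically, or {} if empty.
Answer: {a=-7, b=-5, c=-3, d=-7}

Derivation:
  after event 1 (t=3: SET b = -13): {b=-13}
  after event 2 (t=7: DEC d by 9): {b=-13, d=-9}
  after event 3 (t=11: DEL b): {d=-9}
  after event 4 (t=18: DEC c by 3): {c=-3, d=-9}
  after event 5 (t=26: INC b by 14): {b=14, c=-3, d=-9}
  after event 6 (t=30: DEC a by 7): {a=-7, b=14, c=-3, d=-9}
  after event 7 (t=40: INC b by 5): {a=-7, b=19, c=-3, d=-9}
  after event 8 (t=46: DEL b): {a=-7, c=-3, d=-9}
  after event 9 (t=52: INC d by 2): {a=-7, c=-3, d=-7}
  after event 10 (t=53: DEC b by 5): {a=-7, b=-5, c=-3, d=-7}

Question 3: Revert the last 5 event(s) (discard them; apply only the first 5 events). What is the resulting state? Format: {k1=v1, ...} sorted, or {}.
Keep first 5 events (discard last 5):
  after event 1 (t=3: SET b = -13): {b=-13}
  after event 2 (t=7: DEC d by 9): {b=-13, d=-9}
  after event 3 (t=11: DEL b): {d=-9}
  after event 4 (t=18: DEC c by 3): {c=-3, d=-9}
  after event 5 (t=26: INC b by 14): {b=14, c=-3, d=-9}

Answer: {b=14, c=-3, d=-9}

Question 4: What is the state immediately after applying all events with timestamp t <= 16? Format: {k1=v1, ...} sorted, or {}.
Apply events with t <= 16 (3 events):
  after event 1 (t=3: SET b = -13): {b=-13}
  after event 2 (t=7: DEC d by 9): {b=-13, d=-9}
  after event 3 (t=11: DEL b): {d=-9}

Answer: {d=-9}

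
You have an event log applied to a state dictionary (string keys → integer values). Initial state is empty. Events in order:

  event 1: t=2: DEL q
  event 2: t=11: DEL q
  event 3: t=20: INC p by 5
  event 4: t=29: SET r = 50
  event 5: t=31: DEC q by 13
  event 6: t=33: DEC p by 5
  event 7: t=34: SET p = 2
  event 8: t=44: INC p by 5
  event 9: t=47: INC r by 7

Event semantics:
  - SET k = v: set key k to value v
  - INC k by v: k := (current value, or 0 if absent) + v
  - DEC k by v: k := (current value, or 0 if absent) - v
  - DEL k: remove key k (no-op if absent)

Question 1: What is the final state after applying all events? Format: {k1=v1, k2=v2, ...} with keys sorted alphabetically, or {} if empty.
Answer: {p=7, q=-13, r=57}

Derivation:
  after event 1 (t=2: DEL q): {}
  after event 2 (t=11: DEL q): {}
  after event 3 (t=20: INC p by 5): {p=5}
  after event 4 (t=29: SET r = 50): {p=5, r=50}
  after event 5 (t=31: DEC q by 13): {p=5, q=-13, r=50}
  after event 6 (t=33: DEC p by 5): {p=0, q=-13, r=50}
  after event 7 (t=34: SET p = 2): {p=2, q=-13, r=50}
  after event 8 (t=44: INC p by 5): {p=7, q=-13, r=50}
  after event 9 (t=47: INC r by 7): {p=7, q=-13, r=57}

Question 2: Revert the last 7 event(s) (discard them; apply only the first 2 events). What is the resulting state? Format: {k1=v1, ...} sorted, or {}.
Answer: {}

Derivation:
Keep first 2 events (discard last 7):
  after event 1 (t=2: DEL q): {}
  after event 2 (t=11: DEL q): {}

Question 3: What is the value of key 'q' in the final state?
Track key 'q' through all 9 events:
  event 1 (t=2: DEL q): q (absent) -> (absent)
  event 2 (t=11: DEL q): q (absent) -> (absent)
  event 3 (t=20: INC p by 5): q unchanged
  event 4 (t=29: SET r = 50): q unchanged
  event 5 (t=31: DEC q by 13): q (absent) -> -13
  event 6 (t=33: DEC p by 5): q unchanged
  event 7 (t=34: SET p = 2): q unchanged
  event 8 (t=44: INC p by 5): q unchanged
  event 9 (t=47: INC r by 7): q unchanged
Final: q = -13

Answer: -13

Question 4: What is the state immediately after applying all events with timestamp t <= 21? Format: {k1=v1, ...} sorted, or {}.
Answer: {p=5}

Derivation:
Apply events with t <= 21 (3 events):
  after event 1 (t=2: DEL q): {}
  after event 2 (t=11: DEL q): {}
  after event 3 (t=20: INC p by 5): {p=5}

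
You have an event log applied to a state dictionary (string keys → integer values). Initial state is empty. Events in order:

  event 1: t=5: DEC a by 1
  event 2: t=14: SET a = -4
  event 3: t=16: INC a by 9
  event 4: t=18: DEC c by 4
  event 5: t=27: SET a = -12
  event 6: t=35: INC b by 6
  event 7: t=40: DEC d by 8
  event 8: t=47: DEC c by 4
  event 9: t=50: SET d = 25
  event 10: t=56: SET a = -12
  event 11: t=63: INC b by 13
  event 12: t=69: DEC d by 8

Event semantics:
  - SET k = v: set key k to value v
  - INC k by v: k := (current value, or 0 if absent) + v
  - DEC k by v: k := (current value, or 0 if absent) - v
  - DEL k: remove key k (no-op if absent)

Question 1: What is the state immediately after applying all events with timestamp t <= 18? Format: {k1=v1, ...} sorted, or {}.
Answer: {a=5, c=-4}

Derivation:
Apply events with t <= 18 (4 events):
  after event 1 (t=5: DEC a by 1): {a=-1}
  after event 2 (t=14: SET a = -4): {a=-4}
  after event 3 (t=16: INC a by 9): {a=5}
  after event 4 (t=18: DEC c by 4): {a=5, c=-4}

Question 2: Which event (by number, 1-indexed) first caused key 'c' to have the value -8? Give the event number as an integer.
Looking for first event where c becomes -8:
  event 4: c = -4
  event 5: c = -4
  event 6: c = -4
  event 7: c = -4
  event 8: c -4 -> -8  <-- first match

Answer: 8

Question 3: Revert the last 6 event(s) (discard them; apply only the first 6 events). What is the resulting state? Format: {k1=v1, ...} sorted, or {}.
Keep first 6 events (discard last 6):
  after event 1 (t=5: DEC a by 1): {a=-1}
  after event 2 (t=14: SET a = -4): {a=-4}
  after event 3 (t=16: INC a by 9): {a=5}
  after event 4 (t=18: DEC c by 4): {a=5, c=-4}
  after event 5 (t=27: SET a = -12): {a=-12, c=-4}
  after event 6 (t=35: INC b by 6): {a=-12, b=6, c=-4}

Answer: {a=-12, b=6, c=-4}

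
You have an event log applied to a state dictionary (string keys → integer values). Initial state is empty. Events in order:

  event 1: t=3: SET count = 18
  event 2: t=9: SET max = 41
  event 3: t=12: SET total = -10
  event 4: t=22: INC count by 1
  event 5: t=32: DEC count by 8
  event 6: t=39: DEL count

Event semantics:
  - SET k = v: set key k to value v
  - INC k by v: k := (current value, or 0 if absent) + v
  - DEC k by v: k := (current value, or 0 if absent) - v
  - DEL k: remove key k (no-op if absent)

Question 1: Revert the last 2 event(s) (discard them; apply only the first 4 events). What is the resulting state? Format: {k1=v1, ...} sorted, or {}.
Keep first 4 events (discard last 2):
  after event 1 (t=3: SET count = 18): {count=18}
  after event 2 (t=9: SET max = 41): {count=18, max=41}
  after event 3 (t=12: SET total = -10): {count=18, max=41, total=-10}
  after event 4 (t=22: INC count by 1): {count=19, max=41, total=-10}

Answer: {count=19, max=41, total=-10}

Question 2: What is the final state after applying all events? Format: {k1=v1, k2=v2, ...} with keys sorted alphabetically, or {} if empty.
  after event 1 (t=3: SET count = 18): {count=18}
  after event 2 (t=9: SET max = 41): {count=18, max=41}
  after event 3 (t=12: SET total = -10): {count=18, max=41, total=-10}
  after event 4 (t=22: INC count by 1): {count=19, max=41, total=-10}
  after event 5 (t=32: DEC count by 8): {count=11, max=41, total=-10}
  after event 6 (t=39: DEL count): {max=41, total=-10}

Answer: {max=41, total=-10}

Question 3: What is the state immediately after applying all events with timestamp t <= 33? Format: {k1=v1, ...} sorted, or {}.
Apply events with t <= 33 (5 events):
  after event 1 (t=3: SET count = 18): {count=18}
  after event 2 (t=9: SET max = 41): {count=18, max=41}
  after event 3 (t=12: SET total = -10): {count=18, max=41, total=-10}
  after event 4 (t=22: INC count by 1): {count=19, max=41, total=-10}
  after event 5 (t=32: DEC count by 8): {count=11, max=41, total=-10}

Answer: {count=11, max=41, total=-10}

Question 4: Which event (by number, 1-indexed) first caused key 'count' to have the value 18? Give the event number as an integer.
Looking for first event where count becomes 18:
  event 1: count (absent) -> 18  <-- first match

Answer: 1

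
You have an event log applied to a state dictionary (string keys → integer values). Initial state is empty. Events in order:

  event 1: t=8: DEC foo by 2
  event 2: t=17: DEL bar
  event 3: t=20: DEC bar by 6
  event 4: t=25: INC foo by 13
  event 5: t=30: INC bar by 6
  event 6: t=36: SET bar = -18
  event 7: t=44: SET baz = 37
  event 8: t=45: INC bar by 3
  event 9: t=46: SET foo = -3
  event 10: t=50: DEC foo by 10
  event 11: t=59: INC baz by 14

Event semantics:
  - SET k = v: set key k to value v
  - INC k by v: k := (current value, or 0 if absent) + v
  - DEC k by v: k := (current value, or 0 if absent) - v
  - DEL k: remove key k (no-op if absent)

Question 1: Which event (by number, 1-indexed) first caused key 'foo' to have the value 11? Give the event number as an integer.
Looking for first event where foo becomes 11:
  event 1: foo = -2
  event 2: foo = -2
  event 3: foo = -2
  event 4: foo -2 -> 11  <-- first match

Answer: 4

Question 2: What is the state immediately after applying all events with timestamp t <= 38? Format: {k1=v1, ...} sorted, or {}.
Answer: {bar=-18, foo=11}

Derivation:
Apply events with t <= 38 (6 events):
  after event 1 (t=8: DEC foo by 2): {foo=-2}
  after event 2 (t=17: DEL bar): {foo=-2}
  after event 3 (t=20: DEC bar by 6): {bar=-6, foo=-2}
  after event 4 (t=25: INC foo by 13): {bar=-6, foo=11}
  after event 5 (t=30: INC bar by 6): {bar=0, foo=11}
  after event 6 (t=36: SET bar = -18): {bar=-18, foo=11}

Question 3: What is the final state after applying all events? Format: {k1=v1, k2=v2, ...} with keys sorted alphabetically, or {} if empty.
Answer: {bar=-15, baz=51, foo=-13}

Derivation:
  after event 1 (t=8: DEC foo by 2): {foo=-2}
  after event 2 (t=17: DEL bar): {foo=-2}
  after event 3 (t=20: DEC bar by 6): {bar=-6, foo=-2}
  after event 4 (t=25: INC foo by 13): {bar=-6, foo=11}
  after event 5 (t=30: INC bar by 6): {bar=0, foo=11}
  after event 6 (t=36: SET bar = -18): {bar=-18, foo=11}
  after event 7 (t=44: SET baz = 37): {bar=-18, baz=37, foo=11}
  after event 8 (t=45: INC bar by 3): {bar=-15, baz=37, foo=11}
  after event 9 (t=46: SET foo = -3): {bar=-15, baz=37, foo=-3}
  after event 10 (t=50: DEC foo by 10): {bar=-15, baz=37, foo=-13}
  after event 11 (t=59: INC baz by 14): {bar=-15, baz=51, foo=-13}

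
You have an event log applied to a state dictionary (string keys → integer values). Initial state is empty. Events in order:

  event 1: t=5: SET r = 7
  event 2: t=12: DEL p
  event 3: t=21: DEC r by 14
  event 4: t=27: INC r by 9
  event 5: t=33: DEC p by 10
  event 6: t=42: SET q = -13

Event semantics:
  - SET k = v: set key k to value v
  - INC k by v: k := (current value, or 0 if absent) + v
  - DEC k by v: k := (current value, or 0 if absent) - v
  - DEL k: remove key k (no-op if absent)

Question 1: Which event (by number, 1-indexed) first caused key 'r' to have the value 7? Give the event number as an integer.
Looking for first event where r becomes 7:
  event 1: r (absent) -> 7  <-- first match

Answer: 1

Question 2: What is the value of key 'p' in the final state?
Track key 'p' through all 6 events:
  event 1 (t=5: SET r = 7): p unchanged
  event 2 (t=12: DEL p): p (absent) -> (absent)
  event 3 (t=21: DEC r by 14): p unchanged
  event 4 (t=27: INC r by 9): p unchanged
  event 5 (t=33: DEC p by 10): p (absent) -> -10
  event 6 (t=42: SET q = -13): p unchanged
Final: p = -10

Answer: -10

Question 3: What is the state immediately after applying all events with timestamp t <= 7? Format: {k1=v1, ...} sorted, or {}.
Answer: {r=7}

Derivation:
Apply events with t <= 7 (1 events):
  after event 1 (t=5: SET r = 7): {r=7}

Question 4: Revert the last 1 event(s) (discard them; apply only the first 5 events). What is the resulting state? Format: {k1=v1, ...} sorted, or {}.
Answer: {p=-10, r=2}

Derivation:
Keep first 5 events (discard last 1):
  after event 1 (t=5: SET r = 7): {r=7}
  after event 2 (t=12: DEL p): {r=7}
  after event 3 (t=21: DEC r by 14): {r=-7}
  after event 4 (t=27: INC r by 9): {r=2}
  after event 5 (t=33: DEC p by 10): {p=-10, r=2}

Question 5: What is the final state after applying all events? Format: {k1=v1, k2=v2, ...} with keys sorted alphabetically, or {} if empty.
  after event 1 (t=5: SET r = 7): {r=7}
  after event 2 (t=12: DEL p): {r=7}
  after event 3 (t=21: DEC r by 14): {r=-7}
  after event 4 (t=27: INC r by 9): {r=2}
  after event 5 (t=33: DEC p by 10): {p=-10, r=2}
  after event 6 (t=42: SET q = -13): {p=-10, q=-13, r=2}

Answer: {p=-10, q=-13, r=2}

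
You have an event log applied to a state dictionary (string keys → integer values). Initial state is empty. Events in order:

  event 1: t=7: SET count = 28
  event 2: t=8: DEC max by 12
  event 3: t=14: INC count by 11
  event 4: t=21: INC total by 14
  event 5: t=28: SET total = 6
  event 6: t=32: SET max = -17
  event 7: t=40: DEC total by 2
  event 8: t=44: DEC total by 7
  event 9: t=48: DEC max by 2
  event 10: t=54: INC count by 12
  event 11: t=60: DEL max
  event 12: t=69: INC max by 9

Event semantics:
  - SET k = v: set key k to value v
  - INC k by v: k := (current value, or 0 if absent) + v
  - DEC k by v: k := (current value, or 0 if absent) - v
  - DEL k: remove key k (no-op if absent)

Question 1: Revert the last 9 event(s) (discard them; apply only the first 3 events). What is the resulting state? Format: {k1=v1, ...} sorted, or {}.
Answer: {count=39, max=-12}

Derivation:
Keep first 3 events (discard last 9):
  after event 1 (t=7: SET count = 28): {count=28}
  after event 2 (t=8: DEC max by 12): {count=28, max=-12}
  after event 3 (t=14: INC count by 11): {count=39, max=-12}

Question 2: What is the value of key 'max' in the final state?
Track key 'max' through all 12 events:
  event 1 (t=7: SET count = 28): max unchanged
  event 2 (t=8: DEC max by 12): max (absent) -> -12
  event 3 (t=14: INC count by 11): max unchanged
  event 4 (t=21: INC total by 14): max unchanged
  event 5 (t=28: SET total = 6): max unchanged
  event 6 (t=32: SET max = -17): max -12 -> -17
  event 7 (t=40: DEC total by 2): max unchanged
  event 8 (t=44: DEC total by 7): max unchanged
  event 9 (t=48: DEC max by 2): max -17 -> -19
  event 10 (t=54: INC count by 12): max unchanged
  event 11 (t=60: DEL max): max -19 -> (absent)
  event 12 (t=69: INC max by 9): max (absent) -> 9
Final: max = 9

Answer: 9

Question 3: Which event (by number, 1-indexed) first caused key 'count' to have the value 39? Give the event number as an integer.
Answer: 3

Derivation:
Looking for first event where count becomes 39:
  event 1: count = 28
  event 2: count = 28
  event 3: count 28 -> 39  <-- first match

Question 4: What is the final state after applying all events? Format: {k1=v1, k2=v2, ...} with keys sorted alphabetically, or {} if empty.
  after event 1 (t=7: SET count = 28): {count=28}
  after event 2 (t=8: DEC max by 12): {count=28, max=-12}
  after event 3 (t=14: INC count by 11): {count=39, max=-12}
  after event 4 (t=21: INC total by 14): {count=39, max=-12, total=14}
  after event 5 (t=28: SET total = 6): {count=39, max=-12, total=6}
  after event 6 (t=32: SET max = -17): {count=39, max=-17, total=6}
  after event 7 (t=40: DEC total by 2): {count=39, max=-17, total=4}
  after event 8 (t=44: DEC total by 7): {count=39, max=-17, total=-3}
  after event 9 (t=48: DEC max by 2): {count=39, max=-19, total=-3}
  after event 10 (t=54: INC count by 12): {count=51, max=-19, total=-3}
  after event 11 (t=60: DEL max): {count=51, total=-3}
  after event 12 (t=69: INC max by 9): {count=51, max=9, total=-3}

Answer: {count=51, max=9, total=-3}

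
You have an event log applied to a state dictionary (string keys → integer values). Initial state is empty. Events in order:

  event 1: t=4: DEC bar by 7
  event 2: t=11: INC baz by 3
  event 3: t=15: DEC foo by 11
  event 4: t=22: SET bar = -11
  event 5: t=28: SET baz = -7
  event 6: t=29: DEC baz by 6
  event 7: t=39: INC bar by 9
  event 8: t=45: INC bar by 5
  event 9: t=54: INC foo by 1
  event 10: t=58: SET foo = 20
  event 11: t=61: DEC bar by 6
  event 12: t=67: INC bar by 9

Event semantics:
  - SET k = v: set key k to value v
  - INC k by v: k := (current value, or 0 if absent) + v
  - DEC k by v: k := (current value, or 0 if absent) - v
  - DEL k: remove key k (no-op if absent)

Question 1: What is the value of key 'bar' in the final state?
Answer: 6

Derivation:
Track key 'bar' through all 12 events:
  event 1 (t=4: DEC bar by 7): bar (absent) -> -7
  event 2 (t=11: INC baz by 3): bar unchanged
  event 3 (t=15: DEC foo by 11): bar unchanged
  event 4 (t=22: SET bar = -11): bar -7 -> -11
  event 5 (t=28: SET baz = -7): bar unchanged
  event 6 (t=29: DEC baz by 6): bar unchanged
  event 7 (t=39: INC bar by 9): bar -11 -> -2
  event 8 (t=45: INC bar by 5): bar -2 -> 3
  event 9 (t=54: INC foo by 1): bar unchanged
  event 10 (t=58: SET foo = 20): bar unchanged
  event 11 (t=61: DEC bar by 6): bar 3 -> -3
  event 12 (t=67: INC bar by 9): bar -3 -> 6
Final: bar = 6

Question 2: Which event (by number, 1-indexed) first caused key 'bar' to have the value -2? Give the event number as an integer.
Looking for first event where bar becomes -2:
  event 1: bar = -7
  event 2: bar = -7
  event 3: bar = -7
  event 4: bar = -11
  event 5: bar = -11
  event 6: bar = -11
  event 7: bar -11 -> -2  <-- first match

Answer: 7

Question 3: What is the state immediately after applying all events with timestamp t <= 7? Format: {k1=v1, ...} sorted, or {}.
Apply events with t <= 7 (1 events):
  after event 1 (t=4: DEC bar by 7): {bar=-7}

Answer: {bar=-7}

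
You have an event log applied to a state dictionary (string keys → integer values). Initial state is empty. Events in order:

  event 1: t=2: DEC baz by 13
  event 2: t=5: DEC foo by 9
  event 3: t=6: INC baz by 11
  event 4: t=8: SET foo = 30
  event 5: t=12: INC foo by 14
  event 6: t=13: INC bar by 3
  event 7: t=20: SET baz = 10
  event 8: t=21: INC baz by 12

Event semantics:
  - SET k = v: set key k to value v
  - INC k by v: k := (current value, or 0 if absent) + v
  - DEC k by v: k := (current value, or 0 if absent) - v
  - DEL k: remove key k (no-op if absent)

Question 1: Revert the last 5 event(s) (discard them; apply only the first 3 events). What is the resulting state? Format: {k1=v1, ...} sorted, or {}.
Keep first 3 events (discard last 5):
  after event 1 (t=2: DEC baz by 13): {baz=-13}
  after event 2 (t=5: DEC foo by 9): {baz=-13, foo=-9}
  after event 3 (t=6: INC baz by 11): {baz=-2, foo=-9}

Answer: {baz=-2, foo=-9}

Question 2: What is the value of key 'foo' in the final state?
Track key 'foo' through all 8 events:
  event 1 (t=2: DEC baz by 13): foo unchanged
  event 2 (t=5: DEC foo by 9): foo (absent) -> -9
  event 3 (t=6: INC baz by 11): foo unchanged
  event 4 (t=8: SET foo = 30): foo -9 -> 30
  event 5 (t=12: INC foo by 14): foo 30 -> 44
  event 6 (t=13: INC bar by 3): foo unchanged
  event 7 (t=20: SET baz = 10): foo unchanged
  event 8 (t=21: INC baz by 12): foo unchanged
Final: foo = 44

Answer: 44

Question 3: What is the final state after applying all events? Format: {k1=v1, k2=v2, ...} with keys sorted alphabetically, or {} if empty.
Answer: {bar=3, baz=22, foo=44}

Derivation:
  after event 1 (t=2: DEC baz by 13): {baz=-13}
  after event 2 (t=5: DEC foo by 9): {baz=-13, foo=-9}
  after event 3 (t=6: INC baz by 11): {baz=-2, foo=-9}
  after event 4 (t=8: SET foo = 30): {baz=-2, foo=30}
  after event 5 (t=12: INC foo by 14): {baz=-2, foo=44}
  after event 6 (t=13: INC bar by 3): {bar=3, baz=-2, foo=44}
  after event 7 (t=20: SET baz = 10): {bar=3, baz=10, foo=44}
  after event 8 (t=21: INC baz by 12): {bar=3, baz=22, foo=44}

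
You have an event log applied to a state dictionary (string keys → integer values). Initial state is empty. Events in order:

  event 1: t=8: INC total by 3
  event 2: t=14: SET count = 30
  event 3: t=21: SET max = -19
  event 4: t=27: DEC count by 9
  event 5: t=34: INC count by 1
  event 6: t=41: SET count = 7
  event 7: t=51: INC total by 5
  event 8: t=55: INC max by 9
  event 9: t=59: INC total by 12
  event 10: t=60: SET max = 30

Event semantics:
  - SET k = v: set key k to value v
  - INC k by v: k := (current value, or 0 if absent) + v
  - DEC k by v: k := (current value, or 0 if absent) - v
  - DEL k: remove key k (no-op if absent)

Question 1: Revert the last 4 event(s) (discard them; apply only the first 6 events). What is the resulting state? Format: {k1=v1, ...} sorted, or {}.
Answer: {count=7, max=-19, total=3}

Derivation:
Keep first 6 events (discard last 4):
  after event 1 (t=8: INC total by 3): {total=3}
  after event 2 (t=14: SET count = 30): {count=30, total=3}
  after event 3 (t=21: SET max = -19): {count=30, max=-19, total=3}
  after event 4 (t=27: DEC count by 9): {count=21, max=-19, total=3}
  after event 5 (t=34: INC count by 1): {count=22, max=-19, total=3}
  after event 6 (t=41: SET count = 7): {count=7, max=-19, total=3}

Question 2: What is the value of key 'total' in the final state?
Answer: 20

Derivation:
Track key 'total' through all 10 events:
  event 1 (t=8: INC total by 3): total (absent) -> 3
  event 2 (t=14: SET count = 30): total unchanged
  event 3 (t=21: SET max = -19): total unchanged
  event 4 (t=27: DEC count by 9): total unchanged
  event 5 (t=34: INC count by 1): total unchanged
  event 6 (t=41: SET count = 7): total unchanged
  event 7 (t=51: INC total by 5): total 3 -> 8
  event 8 (t=55: INC max by 9): total unchanged
  event 9 (t=59: INC total by 12): total 8 -> 20
  event 10 (t=60: SET max = 30): total unchanged
Final: total = 20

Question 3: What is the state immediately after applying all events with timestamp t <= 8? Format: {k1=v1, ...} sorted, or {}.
Apply events with t <= 8 (1 events):
  after event 1 (t=8: INC total by 3): {total=3}

Answer: {total=3}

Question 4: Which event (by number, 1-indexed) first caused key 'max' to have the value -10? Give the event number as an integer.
Answer: 8

Derivation:
Looking for first event where max becomes -10:
  event 3: max = -19
  event 4: max = -19
  event 5: max = -19
  event 6: max = -19
  event 7: max = -19
  event 8: max -19 -> -10  <-- first match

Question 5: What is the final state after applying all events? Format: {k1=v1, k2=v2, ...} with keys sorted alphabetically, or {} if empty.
Answer: {count=7, max=30, total=20}

Derivation:
  after event 1 (t=8: INC total by 3): {total=3}
  after event 2 (t=14: SET count = 30): {count=30, total=3}
  after event 3 (t=21: SET max = -19): {count=30, max=-19, total=3}
  after event 4 (t=27: DEC count by 9): {count=21, max=-19, total=3}
  after event 5 (t=34: INC count by 1): {count=22, max=-19, total=3}
  after event 6 (t=41: SET count = 7): {count=7, max=-19, total=3}
  after event 7 (t=51: INC total by 5): {count=7, max=-19, total=8}
  after event 8 (t=55: INC max by 9): {count=7, max=-10, total=8}
  after event 9 (t=59: INC total by 12): {count=7, max=-10, total=20}
  after event 10 (t=60: SET max = 30): {count=7, max=30, total=20}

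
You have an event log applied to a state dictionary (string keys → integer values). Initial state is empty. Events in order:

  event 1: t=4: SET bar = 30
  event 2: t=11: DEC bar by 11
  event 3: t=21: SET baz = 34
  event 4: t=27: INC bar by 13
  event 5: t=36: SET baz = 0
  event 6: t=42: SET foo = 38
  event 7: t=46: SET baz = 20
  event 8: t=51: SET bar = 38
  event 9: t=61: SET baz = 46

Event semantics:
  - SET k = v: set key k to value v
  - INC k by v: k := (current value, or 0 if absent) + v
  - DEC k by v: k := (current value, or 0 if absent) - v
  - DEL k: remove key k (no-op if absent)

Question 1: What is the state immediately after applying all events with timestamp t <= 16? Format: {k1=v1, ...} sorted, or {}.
Answer: {bar=19}

Derivation:
Apply events with t <= 16 (2 events):
  after event 1 (t=4: SET bar = 30): {bar=30}
  after event 2 (t=11: DEC bar by 11): {bar=19}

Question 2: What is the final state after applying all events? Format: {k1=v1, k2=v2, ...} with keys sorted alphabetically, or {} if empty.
  after event 1 (t=4: SET bar = 30): {bar=30}
  after event 2 (t=11: DEC bar by 11): {bar=19}
  after event 3 (t=21: SET baz = 34): {bar=19, baz=34}
  after event 4 (t=27: INC bar by 13): {bar=32, baz=34}
  after event 5 (t=36: SET baz = 0): {bar=32, baz=0}
  after event 6 (t=42: SET foo = 38): {bar=32, baz=0, foo=38}
  after event 7 (t=46: SET baz = 20): {bar=32, baz=20, foo=38}
  after event 8 (t=51: SET bar = 38): {bar=38, baz=20, foo=38}
  after event 9 (t=61: SET baz = 46): {bar=38, baz=46, foo=38}

Answer: {bar=38, baz=46, foo=38}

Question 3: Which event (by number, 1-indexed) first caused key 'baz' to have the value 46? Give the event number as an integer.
Answer: 9

Derivation:
Looking for first event where baz becomes 46:
  event 3: baz = 34
  event 4: baz = 34
  event 5: baz = 0
  event 6: baz = 0
  event 7: baz = 20
  event 8: baz = 20
  event 9: baz 20 -> 46  <-- first match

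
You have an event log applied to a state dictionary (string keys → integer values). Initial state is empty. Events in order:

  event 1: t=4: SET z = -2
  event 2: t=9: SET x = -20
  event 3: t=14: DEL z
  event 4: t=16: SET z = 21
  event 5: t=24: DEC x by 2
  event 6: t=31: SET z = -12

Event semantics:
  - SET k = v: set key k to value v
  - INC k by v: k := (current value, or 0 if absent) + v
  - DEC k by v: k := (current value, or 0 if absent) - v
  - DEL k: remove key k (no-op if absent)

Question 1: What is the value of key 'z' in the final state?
Answer: -12

Derivation:
Track key 'z' through all 6 events:
  event 1 (t=4: SET z = -2): z (absent) -> -2
  event 2 (t=9: SET x = -20): z unchanged
  event 3 (t=14: DEL z): z -2 -> (absent)
  event 4 (t=16: SET z = 21): z (absent) -> 21
  event 5 (t=24: DEC x by 2): z unchanged
  event 6 (t=31: SET z = -12): z 21 -> -12
Final: z = -12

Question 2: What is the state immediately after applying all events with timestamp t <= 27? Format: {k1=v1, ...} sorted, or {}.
Apply events with t <= 27 (5 events):
  after event 1 (t=4: SET z = -2): {z=-2}
  after event 2 (t=9: SET x = -20): {x=-20, z=-2}
  after event 3 (t=14: DEL z): {x=-20}
  after event 4 (t=16: SET z = 21): {x=-20, z=21}
  after event 5 (t=24: DEC x by 2): {x=-22, z=21}

Answer: {x=-22, z=21}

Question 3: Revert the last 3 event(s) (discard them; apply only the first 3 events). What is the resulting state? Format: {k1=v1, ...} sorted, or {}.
Answer: {x=-20}

Derivation:
Keep first 3 events (discard last 3):
  after event 1 (t=4: SET z = -2): {z=-2}
  after event 2 (t=9: SET x = -20): {x=-20, z=-2}
  after event 3 (t=14: DEL z): {x=-20}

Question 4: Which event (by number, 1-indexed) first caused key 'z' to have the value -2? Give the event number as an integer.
Answer: 1

Derivation:
Looking for first event where z becomes -2:
  event 1: z (absent) -> -2  <-- first match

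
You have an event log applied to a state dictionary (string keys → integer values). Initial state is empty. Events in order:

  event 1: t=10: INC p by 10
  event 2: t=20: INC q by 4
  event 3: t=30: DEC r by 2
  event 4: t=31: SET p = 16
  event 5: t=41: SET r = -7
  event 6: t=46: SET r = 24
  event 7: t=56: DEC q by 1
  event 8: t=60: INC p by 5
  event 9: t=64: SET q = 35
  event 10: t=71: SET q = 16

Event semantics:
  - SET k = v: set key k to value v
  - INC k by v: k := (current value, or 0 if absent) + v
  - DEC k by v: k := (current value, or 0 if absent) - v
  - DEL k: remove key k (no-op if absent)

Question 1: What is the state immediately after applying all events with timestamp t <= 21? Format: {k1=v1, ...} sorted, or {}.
Answer: {p=10, q=4}

Derivation:
Apply events with t <= 21 (2 events):
  after event 1 (t=10: INC p by 10): {p=10}
  after event 2 (t=20: INC q by 4): {p=10, q=4}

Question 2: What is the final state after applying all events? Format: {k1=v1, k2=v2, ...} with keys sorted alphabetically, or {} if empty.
Answer: {p=21, q=16, r=24}

Derivation:
  after event 1 (t=10: INC p by 10): {p=10}
  after event 2 (t=20: INC q by 4): {p=10, q=4}
  after event 3 (t=30: DEC r by 2): {p=10, q=4, r=-2}
  after event 4 (t=31: SET p = 16): {p=16, q=4, r=-2}
  after event 5 (t=41: SET r = -7): {p=16, q=4, r=-7}
  after event 6 (t=46: SET r = 24): {p=16, q=4, r=24}
  after event 7 (t=56: DEC q by 1): {p=16, q=3, r=24}
  after event 8 (t=60: INC p by 5): {p=21, q=3, r=24}
  after event 9 (t=64: SET q = 35): {p=21, q=35, r=24}
  after event 10 (t=71: SET q = 16): {p=21, q=16, r=24}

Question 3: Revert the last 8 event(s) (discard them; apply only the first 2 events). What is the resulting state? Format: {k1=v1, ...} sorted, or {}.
Keep first 2 events (discard last 8):
  after event 1 (t=10: INC p by 10): {p=10}
  after event 2 (t=20: INC q by 4): {p=10, q=4}

Answer: {p=10, q=4}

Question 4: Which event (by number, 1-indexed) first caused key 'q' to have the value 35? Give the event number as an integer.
Looking for first event where q becomes 35:
  event 2: q = 4
  event 3: q = 4
  event 4: q = 4
  event 5: q = 4
  event 6: q = 4
  event 7: q = 3
  event 8: q = 3
  event 9: q 3 -> 35  <-- first match

Answer: 9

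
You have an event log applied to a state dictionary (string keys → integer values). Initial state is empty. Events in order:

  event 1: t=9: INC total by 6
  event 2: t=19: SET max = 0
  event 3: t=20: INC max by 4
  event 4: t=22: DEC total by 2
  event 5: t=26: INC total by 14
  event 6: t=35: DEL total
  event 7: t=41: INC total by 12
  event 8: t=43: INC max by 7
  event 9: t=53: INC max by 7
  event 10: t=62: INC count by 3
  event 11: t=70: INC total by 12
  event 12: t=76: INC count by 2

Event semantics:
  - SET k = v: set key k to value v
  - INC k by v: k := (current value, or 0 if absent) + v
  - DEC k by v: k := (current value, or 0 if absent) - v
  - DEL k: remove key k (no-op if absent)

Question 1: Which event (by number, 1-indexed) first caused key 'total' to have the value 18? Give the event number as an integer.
Answer: 5

Derivation:
Looking for first event where total becomes 18:
  event 1: total = 6
  event 2: total = 6
  event 3: total = 6
  event 4: total = 4
  event 5: total 4 -> 18  <-- first match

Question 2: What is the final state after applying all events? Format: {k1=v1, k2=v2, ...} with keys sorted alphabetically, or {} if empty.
  after event 1 (t=9: INC total by 6): {total=6}
  after event 2 (t=19: SET max = 0): {max=0, total=6}
  after event 3 (t=20: INC max by 4): {max=4, total=6}
  after event 4 (t=22: DEC total by 2): {max=4, total=4}
  after event 5 (t=26: INC total by 14): {max=4, total=18}
  after event 6 (t=35: DEL total): {max=4}
  after event 7 (t=41: INC total by 12): {max=4, total=12}
  after event 8 (t=43: INC max by 7): {max=11, total=12}
  after event 9 (t=53: INC max by 7): {max=18, total=12}
  after event 10 (t=62: INC count by 3): {count=3, max=18, total=12}
  after event 11 (t=70: INC total by 12): {count=3, max=18, total=24}
  after event 12 (t=76: INC count by 2): {count=5, max=18, total=24}

Answer: {count=5, max=18, total=24}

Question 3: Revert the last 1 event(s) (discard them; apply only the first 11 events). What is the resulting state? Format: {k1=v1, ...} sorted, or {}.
Keep first 11 events (discard last 1):
  after event 1 (t=9: INC total by 6): {total=6}
  after event 2 (t=19: SET max = 0): {max=0, total=6}
  after event 3 (t=20: INC max by 4): {max=4, total=6}
  after event 4 (t=22: DEC total by 2): {max=4, total=4}
  after event 5 (t=26: INC total by 14): {max=4, total=18}
  after event 6 (t=35: DEL total): {max=4}
  after event 7 (t=41: INC total by 12): {max=4, total=12}
  after event 8 (t=43: INC max by 7): {max=11, total=12}
  after event 9 (t=53: INC max by 7): {max=18, total=12}
  after event 10 (t=62: INC count by 3): {count=3, max=18, total=12}
  after event 11 (t=70: INC total by 12): {count=3, max=18, total=24}

Answer: {count=3, max=18, total=24}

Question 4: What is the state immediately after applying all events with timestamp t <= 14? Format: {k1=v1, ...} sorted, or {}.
Apply events with t <= 14 (1 events):
  after event 1 (t=9: INC total by 6): {total=6}

Answer: {total=6}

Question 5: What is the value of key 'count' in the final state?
Track key 'count' through all 12 events:
  event 1 (t=9: INC total by 6): count unchanged
  event 2 (t=19: SET max = 0): count unchanged
  event 3 (t=20: INC max by 4): count unchanged
  event 4 (t=22: DEC total by 2): count unchanged
  event 5 (t=26: INC total by 14): count unchanged
  event 6 (t=35: DEL total): count unchanged
  event 7 (t=41: INC total by 12): count unchanged
  event 8 (t=43: INC max by 7): count unchanged
  event 9 (t=53: INC max by 7): count unchanged
  event 10 (t=62: INC count by 3): count (absent) -> 3
  event 11 (t=70: INC total by 12): count unchanged
  event 12 (t=76: INC count by 2): count 3 -> 5
Final: count = 5

Answer: 5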